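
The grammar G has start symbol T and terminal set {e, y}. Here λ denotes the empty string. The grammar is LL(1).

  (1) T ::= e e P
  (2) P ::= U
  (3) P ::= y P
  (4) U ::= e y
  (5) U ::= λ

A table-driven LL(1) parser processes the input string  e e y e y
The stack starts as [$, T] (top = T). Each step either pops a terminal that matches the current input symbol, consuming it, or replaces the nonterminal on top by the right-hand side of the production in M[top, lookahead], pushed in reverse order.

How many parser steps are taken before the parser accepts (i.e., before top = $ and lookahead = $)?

9

     Stack    Input        Action
  1  $ T      e e y e y $  expand T ::= e e P
  2  $ P e e  e e y e y $  match e
  3  $ P e    e y e y $    match e
  4  $ P      y e y $      expand P ::= y P
  5  $ P y    y e y $      match y
  6  $ P      e y $        expand P ::= U
  7  $ U      e y $        expand U ::= e y
  8  $ y e    e y $        match e
  9  $ y      y $          match y
Accept reached after 9 steps.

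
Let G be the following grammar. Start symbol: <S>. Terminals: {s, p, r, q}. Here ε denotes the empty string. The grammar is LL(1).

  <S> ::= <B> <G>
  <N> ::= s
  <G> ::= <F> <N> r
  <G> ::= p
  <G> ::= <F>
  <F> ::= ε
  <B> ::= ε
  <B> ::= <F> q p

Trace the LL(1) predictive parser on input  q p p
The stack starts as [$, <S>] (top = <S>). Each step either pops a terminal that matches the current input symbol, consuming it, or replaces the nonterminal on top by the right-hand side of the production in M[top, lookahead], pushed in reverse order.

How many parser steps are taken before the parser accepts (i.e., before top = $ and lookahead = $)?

step 1: stack=$ <S>  input=q p p $  — expand <S> ::= <B> <G>
step 2: stack=$ <G> <B>  input=q p p $  — expand <B> ::= <F> q p
step 3: stack=$ <G> p q <F>  input=q p p $  — expand <F> ::= ε
step 4: stack=$ <G> p q  input=q p p $  — match q
step 5: stack=$ <G> p  input=p p $  — match p
step 6: stack=$ <G>  input=p $  — expand <G> ::= p
step 7: stack=$ p  input=p $  — match p
Accept reached after 7 steps.

7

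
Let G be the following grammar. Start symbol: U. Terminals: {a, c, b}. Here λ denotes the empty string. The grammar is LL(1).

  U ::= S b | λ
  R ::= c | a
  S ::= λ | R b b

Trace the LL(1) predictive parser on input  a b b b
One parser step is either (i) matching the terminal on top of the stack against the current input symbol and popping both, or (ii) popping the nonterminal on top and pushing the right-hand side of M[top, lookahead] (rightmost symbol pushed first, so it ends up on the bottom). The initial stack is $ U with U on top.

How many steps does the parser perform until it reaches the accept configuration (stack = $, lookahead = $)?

step 1: stack=$ U  input=a b b b $  — expand U ::= S b
step 2: stack=$ b S  input=a b b b $  — expand S ::= R b b
step 3: stack=$ b b b R  input=a b b b $  — expand R ::= a
step 4: stack=$ b b b a  input=a b b b $  — match a
step 5: stack=$ b b b  input=b b b $  — match b
step 6: stack=$ b b  input=b b $  — match b
step 7: stack=$ b  input=b $  — match b
Accept reached after 7 steps.

7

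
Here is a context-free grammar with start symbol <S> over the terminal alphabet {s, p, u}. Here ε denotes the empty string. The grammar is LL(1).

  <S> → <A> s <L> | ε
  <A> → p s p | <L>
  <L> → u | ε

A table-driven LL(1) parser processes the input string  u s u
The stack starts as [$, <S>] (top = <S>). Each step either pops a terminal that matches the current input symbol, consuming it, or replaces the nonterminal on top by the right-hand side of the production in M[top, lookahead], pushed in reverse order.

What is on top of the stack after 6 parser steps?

u

step 1: stack=$ <S>  input=u s u $  — expand <S> → <A> s <L>
step 2: stack=$ <L> s <A>  input=u s u $  — expand <A> → <L>
step 3: stack=$ <L> s <L>  input=u s u $  — expand <L> → u
step 4: stack=$ <L> s u  input=u s u $  — match u
step 5: stack=$ <L> s  input=s u $  — match s
step 6: stack=$ <L>  input=u $  — expand <L> → u
Stack after step 6: $ u (top = u).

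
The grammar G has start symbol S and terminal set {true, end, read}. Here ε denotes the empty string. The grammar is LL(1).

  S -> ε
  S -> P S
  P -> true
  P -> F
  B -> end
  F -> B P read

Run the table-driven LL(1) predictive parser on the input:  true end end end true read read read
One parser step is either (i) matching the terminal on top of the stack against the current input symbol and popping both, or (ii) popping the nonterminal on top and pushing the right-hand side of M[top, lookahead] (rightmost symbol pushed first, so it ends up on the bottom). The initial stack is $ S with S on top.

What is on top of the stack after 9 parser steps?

step 1: stack=$ S  input=true end end end true read read read $  — expand S -> P S
step 2: stack=$ S P  input=true end end end true read read read $  — expand P -> true
step 3: stack=$ S true  input=true end end end true read read read $  — match true
step 4: stack=$ S  input=end end end true read read read $  — expand S -> P S
step 5: stack=$ S P  input=end end end true read read read $  — expand P -> F
step 6: stack=$ S F  input=end end end true read read read $  — expand F -> B P read
step 7: stack=$ S read P B  input=end end end true read read read $  — expand B -> end
step 8: stack=$ S read P end  input=end end end true read read read $  — match end
step 9: stack=$ S read P  input=end end true read read read $  — expand P -> F
Stack after step 9: $ S read F (top = F).

F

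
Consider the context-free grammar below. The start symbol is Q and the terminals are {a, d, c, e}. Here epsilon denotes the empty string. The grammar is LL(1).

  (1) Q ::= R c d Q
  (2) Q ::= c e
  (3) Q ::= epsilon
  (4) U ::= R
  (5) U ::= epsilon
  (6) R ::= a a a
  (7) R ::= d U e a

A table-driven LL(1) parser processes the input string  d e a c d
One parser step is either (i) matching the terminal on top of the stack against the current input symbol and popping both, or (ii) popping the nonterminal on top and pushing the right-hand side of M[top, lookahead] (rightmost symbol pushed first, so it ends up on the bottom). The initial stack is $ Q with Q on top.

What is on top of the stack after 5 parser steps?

     Stack            Input        Action
  1  $ Q              d e a c d $  expand Q ::= R c d Q
  2  $ Q d c R        d e a c d $  expand R ::= d U e a
  3  $ Q d c a e U d  d e a c d $  match d
  4  $ Q d c a e U    e a c d $    expand U ::= epsilon
  5  $ Q d c a e      e a c d $    match e
Stack after step 5: $ Q d c a (top = a).

a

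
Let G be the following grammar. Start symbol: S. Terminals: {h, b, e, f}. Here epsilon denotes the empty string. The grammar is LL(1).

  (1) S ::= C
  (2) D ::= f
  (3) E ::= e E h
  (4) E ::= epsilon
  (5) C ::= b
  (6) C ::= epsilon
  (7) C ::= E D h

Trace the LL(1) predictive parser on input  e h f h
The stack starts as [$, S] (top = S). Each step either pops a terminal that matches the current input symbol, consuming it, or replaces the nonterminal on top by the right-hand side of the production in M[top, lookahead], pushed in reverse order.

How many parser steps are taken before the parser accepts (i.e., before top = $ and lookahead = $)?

9

step 1: stack=$ S  input=e h f h $  — expand S ::= C
step 2: stack=$ C  input=e h f h $  — expand C ::= E D h
step 3: stack=$ h D E  input=e h f h $  — expand E ::= e E h
step 4: stack=$ h D h E e  input=e h f h $  — match e
step 5: stack=$ h D h E  input=h f h $  — expand E ::= epsilon
step 6: stack=$ h D h  input=h f h $  — match h
step 7: stack=$ h D  input=f h $  — expand D ::= f
step 8: stack=$ h f  input=f h $  — match f
step 9: stack=$ h  input=h $  — match h
Accept reached after 9 steps.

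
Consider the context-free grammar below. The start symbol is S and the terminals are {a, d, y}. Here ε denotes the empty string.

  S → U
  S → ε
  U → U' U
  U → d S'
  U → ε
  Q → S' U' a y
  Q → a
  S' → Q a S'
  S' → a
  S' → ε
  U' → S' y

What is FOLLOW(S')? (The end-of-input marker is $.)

FIRST(S) = {ε, a, d, y}  (via U)
FIRST(U) = {ε, a, d, y}  (via U' U)
FIRST(Q) = {a, y}  (via S' U' a y)
FIRST(S') = {ε, a, y}  (via Q a S')
FIRST(U') = {a, y}  (via S' y)
FOLLOW(S) includes $ since S is the start symbol.
FOLLOW(S): S appears on no right-hand side. Thus FOLLOW(S) = {$}.
FOLLOW(U): in S→U, the suffix after U is empty, so FOLLOW(U) ⊇ FOLLOW(S) = {$}; in U→U' U, the suffix after U is empty (adds nothing new). Thus FOLLOW(U) = {$}.
FOLLOW(Q): in S'→Q a S', Q is followed by a S' with FIRST {a}. Thus FOLLOW(Q) = {a}.
FOLLOW(S'): in U→d S', the suffix after S' is empty, so FOLLOW(S') ⊇ FOLLOW(U) = {$}; in Q→S' U' a y, S' is followed by U' a y with FIRST {a, y}; in S'→Q a S', the suffix after S' is empty (adds nothing new); in U'→S' y, S' is followed by y with FIRST {y}. Thus FOLLOW(S') = {$, a, y}.
FOLLOW(U'): in U→U' U, U' is followed by U with FIRST {ε, a, d, y}; in U→U' U, the suffix after U' is nullable, so FOLLOW(U') ⊇ FOLLOW(U) = {$}; in Q→S' U' a y, U' is followed by a y with FIRST {a}. Thus FOLLOW(U') = {$, a, d, y}.

{$, a, y}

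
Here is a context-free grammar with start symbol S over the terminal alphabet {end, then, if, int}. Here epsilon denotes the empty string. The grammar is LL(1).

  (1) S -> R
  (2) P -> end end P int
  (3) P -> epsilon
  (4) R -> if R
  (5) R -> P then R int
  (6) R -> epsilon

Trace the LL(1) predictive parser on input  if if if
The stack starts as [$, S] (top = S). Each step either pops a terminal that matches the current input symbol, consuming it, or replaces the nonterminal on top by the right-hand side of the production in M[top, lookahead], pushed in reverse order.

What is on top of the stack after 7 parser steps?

R

step 1: stack=$ S  input=if if if $  — expand S -> R
step 2: stack=$ R  input=if if if $  — expand R -> if R
step 3: stack=$ R if  input=if if if $  — match if
step 4: stack=$ R  input=if if $  — expand R -> if R
step 5: stack=$ R if  input=if if $  — match if
step 6: stack=$ R  input=if $  — expand R -> if R
step 7: stack=$ R if  input=if $  — match if
Stack after step 7: $ R (top = R).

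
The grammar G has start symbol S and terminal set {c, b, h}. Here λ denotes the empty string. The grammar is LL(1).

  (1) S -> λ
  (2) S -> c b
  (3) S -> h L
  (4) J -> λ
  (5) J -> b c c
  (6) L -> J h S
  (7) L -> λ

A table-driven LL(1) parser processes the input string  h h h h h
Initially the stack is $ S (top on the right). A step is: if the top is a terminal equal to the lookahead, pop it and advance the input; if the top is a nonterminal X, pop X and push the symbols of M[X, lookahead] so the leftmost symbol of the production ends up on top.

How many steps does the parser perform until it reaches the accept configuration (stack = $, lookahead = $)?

step 1: stack=$ S  input=h h h h h $  — expand S -> h L
step 2: stack=$ L h  input=h h h h h $  — match h
step 3: stack=$ L  input=h h h h $  — expand L -> J h S
step 4: stack=$ S h J  input=h h h h $  — expand J -> λ
step 5: stack=$ S h  input=h h h h $  — match h
step 6: stack=$ S  input=h h h $  — expand S -> h L
step 7: stack=$ L h  input=h h h $  — match h
step 8: stack=$ L  input=h h $  — expand L -> J h S
step 9: stack=$ S h J  input=h h $  — expand J -> λ
step 10: stack=$ S h  input=h h $  — match h
step 11: stack=$ S  input=h $  — expand S -> h L
step 12: stack=$ L h  input=h $  — match h
step 13: stack=$ L  input=$  — expand L -> λ
Accept reached after 13 steps.

13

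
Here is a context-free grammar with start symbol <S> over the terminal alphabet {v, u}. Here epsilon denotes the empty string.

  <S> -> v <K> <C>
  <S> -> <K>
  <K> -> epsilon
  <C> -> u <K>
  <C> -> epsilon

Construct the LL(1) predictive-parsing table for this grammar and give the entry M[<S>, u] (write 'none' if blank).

none

FIRST(<K>) = {epsilon}
FIRST(<C>) = {epsilon, u}
FIRST(<S>) = {epsilon, v}  (via <K>)
FOLLOW(<S>) includes $ since <S> is the start symbol.
FOLLOW(<S>): <S> appears on no right-hand side. Thus FOLLOW(<S>) = {$}.
For <S> -> v <K> <C>: FIRST(v <K> <C>) = {v}, so it goes in M[<S>, t] for t ∈ {v}.
For <S> -> <K>: FIRST(<K>) = {epsilon}, so it goes in M[<S>, t] for t ∈ {}; since epsilon ∈ FIRST, also for every t ∈ FOLLOW(<S>) = {$}.
None of these place a production in M[<S>, u].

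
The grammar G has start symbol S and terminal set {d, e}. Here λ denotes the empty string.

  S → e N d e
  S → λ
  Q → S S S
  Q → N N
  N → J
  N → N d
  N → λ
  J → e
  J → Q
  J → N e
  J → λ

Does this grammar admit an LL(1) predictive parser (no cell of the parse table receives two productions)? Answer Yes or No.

No

FIRST(S) = {λ, e}
FIRST(Q) = {λ, d, e}
FIRST(N) = {λ, d, e}
FIRST(J) = {λ, d, e}
FOLLOW(S) = {$, d, e}
FOLLOW(Q) = {d, e}
FOLLOW(N) = {d, e}
FOLLOW(J) = {d, e}
Cell M[J, d] receives both J → Q and J → N e and J → λ — the grammar is not LL(1).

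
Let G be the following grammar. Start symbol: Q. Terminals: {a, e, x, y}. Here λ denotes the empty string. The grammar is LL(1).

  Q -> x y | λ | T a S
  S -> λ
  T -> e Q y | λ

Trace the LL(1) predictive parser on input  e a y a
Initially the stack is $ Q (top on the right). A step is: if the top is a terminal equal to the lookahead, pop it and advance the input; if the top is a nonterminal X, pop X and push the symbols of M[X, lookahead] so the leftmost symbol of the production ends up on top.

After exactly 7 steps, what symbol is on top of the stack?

step 1: stack=$ Q  input=e a y a $  — expand Q -> T a S
step 2: stack=$ S a T  input=e a y a $  — expand T -> e Q y
step 3: stack=$ S a y Q e  input=e a y a $  — match e
step 4: stack=$ S a y Q  input=a y a $  — expand Q -> T a S
step 5: stack=$ S a y S a T  input=a y a $  — expand T -> λ
step 6: stack=$ S a y S a  input=a y a $  — match a
step 7: stack=$ S a y S  input=y a $  — expand S -> λ
Stack after step 7: $ S a y (top = y).

y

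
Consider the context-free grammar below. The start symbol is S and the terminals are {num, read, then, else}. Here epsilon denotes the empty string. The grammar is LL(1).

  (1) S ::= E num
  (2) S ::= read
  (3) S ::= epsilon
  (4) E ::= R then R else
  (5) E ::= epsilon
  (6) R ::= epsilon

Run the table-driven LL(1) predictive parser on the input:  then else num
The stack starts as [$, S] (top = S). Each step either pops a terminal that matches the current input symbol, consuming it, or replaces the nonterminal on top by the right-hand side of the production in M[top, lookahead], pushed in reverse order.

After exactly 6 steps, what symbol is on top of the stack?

     Stack                Input            Action
  1  $ S                  then else num $  expand S ::= E num
  2  $ num E              then else num $  expand E ::= R then R else
  3  $ num else R then R  then else num $  expand R ::= epsilon
  4  $ num else R then    then else num $  match then
  5  $ num else R         else num $       expand R ::= epsilon
  6  $ num else           else num $       match else
Stack after step 6: $ num (top = num).

num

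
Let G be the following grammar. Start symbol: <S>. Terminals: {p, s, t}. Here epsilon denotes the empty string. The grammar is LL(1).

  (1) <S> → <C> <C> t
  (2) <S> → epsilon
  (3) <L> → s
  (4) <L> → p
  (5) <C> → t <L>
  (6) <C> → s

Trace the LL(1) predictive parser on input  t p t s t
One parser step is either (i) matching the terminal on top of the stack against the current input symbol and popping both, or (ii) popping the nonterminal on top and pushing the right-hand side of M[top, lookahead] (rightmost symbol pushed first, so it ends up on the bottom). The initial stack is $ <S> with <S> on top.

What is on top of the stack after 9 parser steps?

t

     Stack          Input        Action
  1  $ <S>          t p t s t $  expand <S> → <C> <C> t
  2  $ t <C> <C>    t p t s t $  expand <C> → t <L>
  3  $ t <C> <L> t  t p t s t $  match t
  4  $ t <C> <L>    p t s t $    expand <L> → p
  5  $ t <C> p      p t s t $    match p
  6  $ t <C>        t s t $      expand <C> → t <L>
  7  $ t <L> t      t s t $      match t
  8  $ t <L>        s t $        expand <L> → s
  9  $ t s          s t $        match s
Stack after step 9: $ t (top = t).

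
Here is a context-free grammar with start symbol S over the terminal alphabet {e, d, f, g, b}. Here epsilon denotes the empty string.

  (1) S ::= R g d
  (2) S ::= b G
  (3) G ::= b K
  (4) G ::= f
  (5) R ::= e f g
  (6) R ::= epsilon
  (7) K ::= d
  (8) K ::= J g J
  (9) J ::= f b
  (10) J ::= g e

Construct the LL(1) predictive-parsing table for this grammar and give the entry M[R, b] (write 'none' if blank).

none

FIRST(G): from G::=b K we get {b}; from G::=f we get {f}. So FIRST(G) = {b, f}.
FIRST(R): from R::=e f g we get {e}; from R::=epsilon we get {epsilon}. So FIRST(R) = {epsilon, e}.
FIRST(J): from J::=f b we get {f}; from J::=g e we get {g}. So FIRST(J) = {f, g}.
FIRST(S): from S::=R g d we get {e, g}; from S::=b G we get {b}. So FIRST(S) = {b, e, g}.
FIRST(K): from K::=d we get {d}; from K::=J g J we get {f, g}. So FIRST(K) = {d, f, g}.
FOLLOW(S) includes $ since S is the start symbol.
FOLLOW(R): in S::=R g d, R is followed by g d with FIRST {g}. Thus FOLLOW(R) = {g}.
For R ::= e f g: FIRST(e f g) = {e}, so it goes in M[R, t] for t ∈ {e}.
For R ::= epsilon: FIRST(epsilon) = {epsilon}, so it goes in M[R, t] for t ∈ {}; since epsilon ∈ FIRST, also for every t ∈ FOLLOW(R) = {g}.
None of these place a production in M[R, b].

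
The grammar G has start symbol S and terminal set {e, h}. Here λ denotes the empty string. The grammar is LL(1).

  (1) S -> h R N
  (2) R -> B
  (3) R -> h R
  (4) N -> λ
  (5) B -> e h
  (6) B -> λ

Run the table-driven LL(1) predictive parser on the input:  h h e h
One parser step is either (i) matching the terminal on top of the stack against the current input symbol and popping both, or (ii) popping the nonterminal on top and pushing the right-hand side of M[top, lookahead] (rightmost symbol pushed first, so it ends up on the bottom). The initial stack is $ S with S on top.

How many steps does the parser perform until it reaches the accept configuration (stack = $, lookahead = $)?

step 1: stack=$ S  input=h h e h $  — expand S -> h R N
step 2: stack=$ N R h  input=h h e h $  — match h
step 3: stack=$ N R  input=h e h $  — expand R -> h R
step 4: stack=$ N R h  input=h e h $  — match h
step 5: stack=$ N R  input=e h $  — expand R -> B
step 6: stack=$ N B  input=e h $  — expand B -> e h
step 7: stack=$ N h e  input=e h $  — match e
step 8: stack=$ N h  input=h $  — match h
step 9: stack=$ N  input=$  — expand N -> λ
Accept reached after 9 steps.

9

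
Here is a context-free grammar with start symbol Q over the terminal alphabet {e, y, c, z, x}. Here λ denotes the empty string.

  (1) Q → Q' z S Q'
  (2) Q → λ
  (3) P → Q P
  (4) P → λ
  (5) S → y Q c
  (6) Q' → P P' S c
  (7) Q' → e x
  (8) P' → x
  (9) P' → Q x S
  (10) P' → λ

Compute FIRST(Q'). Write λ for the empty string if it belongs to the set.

FIRST(S) = {y}
FIRST(Q) = {λ, e, x, y}  (via Q' z S Q')
FIRST(P) = {λ, e, x, y}  (via Q P)
FIRST(P') = {λ, e, x, y}  (via Q x S)
FIRST(Q') = {e, x, y}  (via P P' S c)

{e, x, y}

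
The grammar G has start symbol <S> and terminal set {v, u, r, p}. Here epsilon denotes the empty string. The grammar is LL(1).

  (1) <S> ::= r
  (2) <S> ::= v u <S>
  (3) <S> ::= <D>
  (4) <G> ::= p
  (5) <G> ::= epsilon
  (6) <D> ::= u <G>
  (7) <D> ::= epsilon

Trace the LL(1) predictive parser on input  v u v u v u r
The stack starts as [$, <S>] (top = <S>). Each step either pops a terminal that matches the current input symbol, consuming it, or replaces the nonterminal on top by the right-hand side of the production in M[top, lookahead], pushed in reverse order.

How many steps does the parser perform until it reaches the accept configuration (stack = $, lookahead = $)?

11

step 1: stack=$ <S>  input=v u v u v u r $  — expand <S> ::= v u <S>
step 2: stack=$ <S> u v  input=v u v u v u r $  — match v
step 3: stack=$ <S> u  input=u v u v u r $  — match u
step 4: stack=$ <S>  input=v u v u r $  — expand <S> ::= v u <S>
step 5: stack=$ <S> u v  input=v u v u r $  — match v
step 6: stack=$ <S> u  input=u v u r $  — match u
step 7: stack=$ <S>  input=v u r $  — expand <S> ::= v u <S>
step 8: stack=$ <S> u v  input=v u r $  — match v
step 9: stack=$ <S> u  input=u r $  — match u
step 10: stack=$ <S>  input=r $  — expand <S> ::= r
step 11: stack=$ r  input=r $  — match r
Accept reached after 11 steps.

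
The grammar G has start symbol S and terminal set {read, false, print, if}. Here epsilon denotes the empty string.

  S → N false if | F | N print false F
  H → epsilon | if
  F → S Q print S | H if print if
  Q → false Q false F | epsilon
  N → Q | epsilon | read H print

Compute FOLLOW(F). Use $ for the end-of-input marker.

FIRST(H) = {epsilon, if}
FIRST(Q) = {epsilon, false}
FIRST(N) = {epsilon, false, read}  (via Q)
FIRST(S) = {false, if, print, read}  (via N false if, F, N print false F)
FIRST(F) = {false, if, print, read}  (via S Q print S, H if print if)
FOLLOW(S) includes $ since S is the start symbol.
FOLLOW(H): in F→H if print if, H is followed by if print if with FIRST {if}; in N→read H print, H is followed by print with FIRST {print}. Thus FOLLOW(H) = {if, print}.
FOLLOW(N): in S→N false if, N is followed by false if with FIRST {false}; in S→N print false F, N is followed by print false F with FIRST {print}. Thus FOLLOW(N) = {false, print}.
FOLLOW(Q): in F→S Q print S, Q is followed by print S with FIRST {print}; in Q→false Q false F, Q is followed by false F with FIRST {false}; in N→Q, the suffix after Q is empty, so FOLLOW(Q) ⊇ FOLLOW(N) = {false, print}. Thus FOLLOW(Q) = {false, print}.
FOLLOW(S): in F→S Q print S (occurrence 1), S is followed by Q print S with FIRST {false, print}; in F→S Q print S (occurrence 2), the suffix after S is empty, so FOLLOW(S) ⊇ FOLLOW(F) = {$, false, print}. Thus FOLLOW(S) = {$, false, print}.
FOLLOW(F): in S→F, the suffix after F is empty, so FOLLOW(F) ⊇ FOLLOW(S) = {$, false, print}; in S→N print false F, the suffix after F is empty, so FOLLOW(F) ⊇ FOLLOW(S) = {$, false, print}; in Q→false Q false F, the suffix after F is empty, so FOLLOW(F) ⊇ FOLLOW(Q) = {false, print}. Thus FOLLOW(F) = {$, false, print}.

{$, false, print}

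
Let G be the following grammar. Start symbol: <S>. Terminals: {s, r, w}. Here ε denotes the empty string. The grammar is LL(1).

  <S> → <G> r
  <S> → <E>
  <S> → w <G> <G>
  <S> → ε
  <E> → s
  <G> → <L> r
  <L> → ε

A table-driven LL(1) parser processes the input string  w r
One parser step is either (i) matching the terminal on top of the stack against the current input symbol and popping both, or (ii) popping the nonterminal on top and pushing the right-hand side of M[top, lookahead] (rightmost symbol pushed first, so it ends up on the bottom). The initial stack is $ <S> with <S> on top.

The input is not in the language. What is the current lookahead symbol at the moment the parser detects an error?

$

step 1: stack=$ <S>  input=w r $  — expand <S> → w <G> <G>
step 2: stack=$ <G> <G> w  input=w r $  — match w
step 3: stack=$ <G> <G>  input=r $  — expand <G> → <L> r
step 4: stack=$ <G> r <L>  input=r $  — expand <L> → ε
step 5: stack=$ <G> r  input=r $  — match r
step 6: stack=$ <G>  input=$  — error: M[<G>, $] is empty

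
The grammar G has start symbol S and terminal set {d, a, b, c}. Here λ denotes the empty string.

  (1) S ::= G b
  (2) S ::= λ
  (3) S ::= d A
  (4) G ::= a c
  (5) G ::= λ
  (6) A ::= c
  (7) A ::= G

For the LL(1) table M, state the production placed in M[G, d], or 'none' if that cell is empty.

none

FIRST(G): from G::=a c we get {a}; from G::=λ we get {λ}. So FIRST(G) = {λ, a}.
FIRST(S): from S::=G b we get {a, b}; from S::=λ we get {λ}; from S::=d A we get {d}. So FIRST(S) = {λ, a, b, d}.
FIRST(A): from A::=c we get {c}; from A::=G we get {λ, a}. So FIRST(A) = {λ, a, c}.
FOLLOW(S) includes $ since S is the start symbol.
FOLLOW(A): in S::=d A, the suffix after A is empty, so FOLLOW(A) ⊇ FOLLOW(S) = {$}. Thus FOLLOW(A) = {$}.
FOLLOW(G): in S::=G b, G is followed by b with FIRST {b}; in A::=G, the suffix after G is empty, so FOLLOW(G) ⊇ FOLLOW(A) = {$}. Thus FOLLOW(G) = {$, b}.
For G ::= a c: FIRST(a c) = {a}, so it goes in M[G, t] for t ∈ {a}.
For G ::= λ: FIRST(λ) = {λ}, so it goes in M[G, t] for t ∈ {}; since λ ∈ FIRST, also for every t ∈ FOLLOW(G) = {$, b}.
None of these place a production in M[G, d].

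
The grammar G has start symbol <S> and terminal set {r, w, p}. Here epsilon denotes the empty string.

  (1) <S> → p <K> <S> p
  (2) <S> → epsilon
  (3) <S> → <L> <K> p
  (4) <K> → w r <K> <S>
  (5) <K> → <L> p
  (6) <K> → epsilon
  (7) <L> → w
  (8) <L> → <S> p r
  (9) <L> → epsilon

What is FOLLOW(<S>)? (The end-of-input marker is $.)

{$, p, w}

FIRST(<S>) = {epsilon, p, w}  (via <L> <K> p)
FIRST(<L>) = {epsilon, p, w}  (via <S> p r)
FIRST(<K>) = {epsilon, p, w}  (via <L> p)
FOLLOW(<S>) includes $ since <S> is the start symbol.
FOLLOW(<K>): in <S>→p <K> <S> p, <K> is followed by <S> p with FIRST {p, w}; in <S>→<L> <K> p, <K> is followed by p with FIRST {p}; in <K>→w r <K> <S>, <K> is followed by <S> with FIRST {epsilon, p, w}; in <K>→w r <K> <S>, the suffix after <K> is nullable (adds nothing new). Thus FOLLOW(<K>) = {p, w}.
FOLLOW(<S>): in <S>→p <K> <S> p, <S> is followed by p with FIRST {p}; in <K>→w r <K> <S>, the suffix after <S> is empty, so FOLLOW(<S>) ⊇ FOLLOW(<K>) = {p, w}; in <L>→<S> p r, <S> is followed by p r with FIRST {p}. Thus FOLLOW(<S>) = {$, p, w}.
FOLLOW(<L>): in <S>→<L> <K> p, <L> is followed by <K> p with FIRST {p, w}; in <K>→<L> p, <L> is followed by p with FIRST {p}. Thus FOLLOW(<L>) = {p, w}.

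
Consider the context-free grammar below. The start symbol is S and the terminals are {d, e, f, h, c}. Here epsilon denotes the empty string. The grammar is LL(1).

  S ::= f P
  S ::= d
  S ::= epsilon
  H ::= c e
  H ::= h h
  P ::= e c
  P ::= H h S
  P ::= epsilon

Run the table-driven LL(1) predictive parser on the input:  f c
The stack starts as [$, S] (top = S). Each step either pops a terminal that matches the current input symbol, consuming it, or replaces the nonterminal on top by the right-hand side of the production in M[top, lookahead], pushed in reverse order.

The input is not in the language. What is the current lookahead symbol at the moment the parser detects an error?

     Stack      Input  Action
  1  $ S        f c $  expand S ::= f P
  2  $ P f      f c $  match f
  3  $ P        c $    expand P ::= H h S
  4  $ S h H    c $    expand H ::= c e
  5  $ S h e c  c $    match c
  6  $ S h e    $      error: top is terminal e but lookahead is $

$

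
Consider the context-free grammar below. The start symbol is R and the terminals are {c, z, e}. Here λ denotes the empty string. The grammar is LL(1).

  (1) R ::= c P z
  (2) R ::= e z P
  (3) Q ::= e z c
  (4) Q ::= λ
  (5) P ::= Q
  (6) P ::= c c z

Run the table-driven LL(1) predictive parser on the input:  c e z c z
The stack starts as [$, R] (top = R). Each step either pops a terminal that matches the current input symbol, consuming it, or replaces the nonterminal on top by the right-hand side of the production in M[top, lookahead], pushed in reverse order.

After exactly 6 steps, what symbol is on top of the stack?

c

     Stack      Input        Action
  1  $ R        c e z c z $  expand R ::= c P z
  2  $ z P c    c e z c z $  match c
  3  $ z P      e z c z $    expand P ::= Q
  4  $ z Q      e z c z $    expand Q ::= e z c
  5  $ z c z e  e z c z $    match e
  6  $ z c z    z c z $      match z
Stack after step 6: $ z c (top = c).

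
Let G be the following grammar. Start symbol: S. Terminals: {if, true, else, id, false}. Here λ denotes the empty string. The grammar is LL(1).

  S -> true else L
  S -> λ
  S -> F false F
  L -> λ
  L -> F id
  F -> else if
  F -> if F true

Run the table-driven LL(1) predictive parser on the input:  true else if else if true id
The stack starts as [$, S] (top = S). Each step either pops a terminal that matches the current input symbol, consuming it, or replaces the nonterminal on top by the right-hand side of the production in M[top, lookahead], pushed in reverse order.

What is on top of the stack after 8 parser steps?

if

     Stack              Input                           Action
  1  $ S                true else if else if true id $  expand S -> true else L
  2  $ L else true      true else if else if true id $  match true
  3  $ L else           else if else if true id $       match else
  4  $ L                if else if true id $            expand L -> F id
  5  $ id F             if else if true id $            expand F -> if F true
  6  $ id true F if     if else if true id $            match if
  7  $ id true F        else if true id $               expand F -> else if
  8  $ id true if else  else if true id $               match else
Stack after step 8: $ id true if (top = if).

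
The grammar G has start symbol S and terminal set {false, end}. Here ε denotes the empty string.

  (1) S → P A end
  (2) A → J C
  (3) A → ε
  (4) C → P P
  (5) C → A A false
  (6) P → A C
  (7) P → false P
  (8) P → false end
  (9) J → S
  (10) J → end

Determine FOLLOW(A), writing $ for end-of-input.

FIRST(S) = {end, false}  (via P A end)
FIRST(J) = {end, false}  (via S)
FIRST(A) = {ε, end, false}  (via J C)
FIRST(C) = {end, false}  (via P P, A A false)
FIRST(P) = {end, false}  (via A C)
FOLLOW(S) includes $ since S is the start symbol.
FOLLOW(A): in S→P A end, A is followed by end with FIRST {end}; in C→A A false (occurrence 1), A is followed by A false with FIRST {end, false}; in C→A A false (occurrence 2), A is followed by false with FIRST {false}; in P→A C, A is followed by C with FIRST {end, false}. Thus FOLLOW(A) = {end, false}.
FOLLOW(J): in A→J C, J is followed by C with FIRST {end, false}. Thus FOLLOW(J) = {end, false}.
FOLLOW(S): in J→S, the suffix after S is empty, so FOLLOW(S) ⊇ FOLLOW(J) = {end, false}. Thus FOLLOW(S) = {$, end, false}.
FOLLOW(C): in A→J C, the suffix after C is empty, so FOLLOW(C) ⊇ FOLLOW(A) = {end, false}; in P→A C, the suffix after C is empty, so FOLLOW(C) ⊇ FOLLOW(P) = {end, false}. Thus FOLLOW(C) = {end, false}.
FOLLOW(P): in S→P A end, P is followed by A end with FIRST {end, false}; in C→P P (occurrence 1), P is followed by P with FIRST {end, false}; in C→P P (occurrence 2), the suffix after P is empty, so FOLLOW(P) ⊇ FOLLOW(C) = {end, false}; in P→false P, the suffix after P is empty (adds nothing new). Thus FOLLOW(P) = {end, false}.

{end, false}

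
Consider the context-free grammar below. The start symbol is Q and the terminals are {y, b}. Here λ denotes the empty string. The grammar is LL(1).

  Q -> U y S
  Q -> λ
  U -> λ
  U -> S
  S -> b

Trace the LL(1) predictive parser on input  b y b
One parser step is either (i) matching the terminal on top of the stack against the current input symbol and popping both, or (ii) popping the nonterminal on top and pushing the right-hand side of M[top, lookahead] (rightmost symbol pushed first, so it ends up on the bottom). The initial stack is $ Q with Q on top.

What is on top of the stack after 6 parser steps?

b

     Stack    Input    Action
  1  $ Q      b y b $  expand Q -> U y S
  2  $ S y U  b y b $  expand U -> S
  3  $ S y S  b y b $  expand S -> b
  4  $ S y b  b y b $  match b
  5  $ S y    y b $    match y
  6  $ S      b $      expand S -> b
Stack after step 6: $ b (top = b).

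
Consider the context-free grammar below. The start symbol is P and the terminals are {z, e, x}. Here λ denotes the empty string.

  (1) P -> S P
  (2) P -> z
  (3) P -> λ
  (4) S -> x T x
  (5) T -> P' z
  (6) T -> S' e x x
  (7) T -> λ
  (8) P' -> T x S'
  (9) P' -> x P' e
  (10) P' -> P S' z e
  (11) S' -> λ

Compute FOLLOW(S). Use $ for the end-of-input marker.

{$, x, z}

FIRST(S) = {x}
FIRST(S') = {λ}
FIRST(P) = {λ, x, z}  (via S P)
FIRST(T) = {λ, e, x, z}  (via P' z, S' e x x)
FIRST(P') = {e, x, z}  (via T x S', P S' z e)
FOLLOW(P) includes $ since P is the start symbol.
FOLLOW(P): in P->S P, the suffix after P is empty (adds nothing new); in P'->P S' z e, P is followed by S' z e with FIRST {z}. Thus FOLLOW(P) = {$, z}.
FOLLOW(S): in P->S P, S is followed by P with FIRST {λ, x, z}; in P->S P, the suffix after S is nullable, so FOLLOW(S) ⊇ FOLLOW(P) = {$, z}. Thus FOLLOW(S) = {$, x, z}.
FOLLOW(T): in S->x T x, T is followed by x with FIRST {x}; in P'->T x S', T is followed by x S' with FIRST {x}. Thus FOLLOW(T) = {x}.
FOLLOW(P'): in T->P' z, P' is followed by z with FIRST {z}; in P'->x P' e, P' is followed by e with FIRST {e}. Thus FOLLOW(P') = {e, z}.
FOLLOW(S'): in T->S' e x x, S' is followed by e x x with FIRST {e}; in P'->T x S', the suffix after S' is empty, so FOLLOW(S') ⊇ FOLLOW(P') = {e, z}; in P'->P S' z e, S' is followed by z e with FIRST {z}. Thus FOLLOW(S') = {e, z}.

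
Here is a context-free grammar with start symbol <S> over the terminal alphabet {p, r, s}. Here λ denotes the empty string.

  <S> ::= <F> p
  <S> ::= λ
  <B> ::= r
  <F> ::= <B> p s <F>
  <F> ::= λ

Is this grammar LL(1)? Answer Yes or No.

FIRST(<S>) = {λ, p, r}
FIRST(<B>) = {r}
FIRST(<F>) = {λ, r}
FOLLOW(<S>) = {$}
FOLLOW(<B>) = {p}
FOLLOW(<F>) = {p}
Each cell of M receives at most one production.

Yes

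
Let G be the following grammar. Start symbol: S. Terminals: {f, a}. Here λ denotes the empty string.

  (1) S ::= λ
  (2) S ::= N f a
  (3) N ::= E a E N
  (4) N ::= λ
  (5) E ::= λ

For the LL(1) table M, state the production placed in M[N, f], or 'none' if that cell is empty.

FIRST(E) = {λ}
FIRST(N) = {λ, a}  (via E a E N)
FIRST(S) = {λ, a, f}  (via N f a)
FOLLOW(S) includes $ since S is the start symbol.
FOLLOW(N): in S::=N f a, N is followed by f a with FIRST {f}; in N::=E a E N, the suffix after N is empty (adds nothing new). Thus FOLLOW(N) = {f}.
For N ::= E a E N: FIRST(E a E N) = {a}, so it goes in M[N, t] for t ∈ {a}.
For N ::= λ: FIRST(λ) = {λ}, so it goes in M[N, t] for t ∈ {}; since λ ∈ FIRST, also for every t ∈ FOLLOW(N) = {f}.

N ::= λ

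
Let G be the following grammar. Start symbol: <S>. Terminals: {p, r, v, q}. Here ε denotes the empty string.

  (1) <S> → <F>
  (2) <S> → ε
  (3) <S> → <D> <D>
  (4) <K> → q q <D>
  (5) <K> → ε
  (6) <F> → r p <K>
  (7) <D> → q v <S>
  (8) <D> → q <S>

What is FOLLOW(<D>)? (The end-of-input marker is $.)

{$, q}

FIRST(<K>) = {ε, q}
FIRST(<F>) = {r}
FIRST(<D>) = {q}
FIRST(<S>) = {ε, q, r}  (via <F>, <D> <D>)
FOLLOW(<S>) includes $ since <S> is the start symbol.
FOLLOW(<S>): in <D>→q v <S>, the suffix after <S> is empty, so FOLLOW(<S>) ⊇ FOLLOW(<D>) = {$, q}; in <D>→q <S>, the suffix after <S> is empty, so FOLLOW(<S>) ⊇ FOLLOW(<D>) = {$, q}. Thus FOLLOW(<S>) = {$, q}.
FOLLOW(<F>): in <S>→<F>, the suffix after <F> is empty, so FOLLOW(<F>) ⊇ FOLLOW(<S>) = {$, q}. Thus FOLLOW(<F>) = {$, q}.
FOLLOW(<K>): in <F>→r p <K>, the suffix after <K> is empty, so FOLLOW(<K>) ⊇ FOLLOW(<F>) = {$, q}. Thus FOLLOW(<K>) = {$, q}.
FOLLOW(<D>): in <S>→<D> <D> (occurrence 1), <D> is followed by <D> with FIRST {q}; in <S>→<D> <D> (occurrence 2), the suffix after <D> is empty, so FOLLOW(<D>) ⊇ FOLLOW(<S>) = {$, q}; in <K>→q q <D>, the suffix after <D> is empty, so FOLLOW(<D>) ⊇ FOLLOW(<K>) = {$, q}. Thus FOLLOW(<D>) = {$, q}.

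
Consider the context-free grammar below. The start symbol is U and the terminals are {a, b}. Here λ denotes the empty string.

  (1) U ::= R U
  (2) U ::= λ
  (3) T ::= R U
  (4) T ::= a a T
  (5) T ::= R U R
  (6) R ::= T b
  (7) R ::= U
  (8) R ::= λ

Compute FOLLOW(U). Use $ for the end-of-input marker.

{$, a, b}

FIRST(U): from U::=R U we get {λ, a, b}; from U::=λ we get {λ}. So FIRST(U) = {λ, a, b}.
FIRST(T): from T::=R U we get {λ, a, b}; from T::=a a T we get {a}; from T::=R U R we get {λ, a, b}. So FIRST(T) = {λ, a, b}.
FIRST(R): from R::=T b we get {a, b}; from R::=U we get {λ, a, b}; from R::=λ we get {λ}. So FIRST(R) = {λ, a, b}.
FOLLOW(U) includes $ since U is the start symbol.
FOLLOW(T): in T::=a a T, the suffix after T is empty (adds nothing new); in R::=T b, T is followed by b with FIRST {b}. Thus FOLLOW(T) = {b}.
FOLLOW(U): in U::=R U, the suffix after U is empty (adds nothing new); in T::=R U, the suffix after U is empty, so FOLLOW(U) ⊇ FOLLOW(T) = {b}; in T::=R U R, U is followed by R with FIRST {λ, a, b}; in T::=R U R, the suffix after U is nullable, so FOLLOW(U) ⊇ FOLLOW(T) = {b}; in R::=U, the suffix after U is empty, so FOLLOW(U) ⊇ FOLLOW(R) = {$, a, b}. Thus FOLLOW(U) = {$, a, b}.
FOLLOW(R): in U::=R U, R is followed by U with FIRST {λ, a, b}; in U::=R U, the suffix after R is nullable, so FOLLOW(R) ⊇ FOLLOW(U) = {$, a, b}; in T::=R U, R is followed by U with FIRST {λ, a, b}; in T::=R U, the suffix after R is nullable, so FOLLOW(R) ⊇ FOLLOW(T) = {b}; in T::=R U R (occurrence 1), R is followed by U R with FIRST {λ, a, b}; in T::=R U R (occurrence 1), the suffix after R is nullable, so FOLLOW(R) ⊇ FOLLOW(T) = {b}; in T::=R U R (occurrence 2), the suffix after R is empty, so FOLLOW(R) ⊇ FOLLOW(T) = {b}. Thus FOLLOW(R) = {$, a, b}.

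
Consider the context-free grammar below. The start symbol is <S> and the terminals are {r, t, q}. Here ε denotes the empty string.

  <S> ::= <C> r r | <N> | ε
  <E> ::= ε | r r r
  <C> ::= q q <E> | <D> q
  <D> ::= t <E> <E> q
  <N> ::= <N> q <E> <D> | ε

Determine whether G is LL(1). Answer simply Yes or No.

FIRST(<S>) = {ε, q, t}
FIRST(<E>) = {ε, r}
FIRST(<C>) = {q, t}
FIRST(<D>) = {t}
FIRST(<N>) = {ε, q}
FOLLOW(<S>) = {$}
FOLLOW(<E>) = {q, r, t}
FOLLOW(<C>) = {r}
FOLLOW(<D>) = {$, q}
FOLLOW(<N>) = {$, q}
Cell M[<E>, r] receives both <E> ::= ε and <E> ::= r r r — the grammar is not LL(1).

No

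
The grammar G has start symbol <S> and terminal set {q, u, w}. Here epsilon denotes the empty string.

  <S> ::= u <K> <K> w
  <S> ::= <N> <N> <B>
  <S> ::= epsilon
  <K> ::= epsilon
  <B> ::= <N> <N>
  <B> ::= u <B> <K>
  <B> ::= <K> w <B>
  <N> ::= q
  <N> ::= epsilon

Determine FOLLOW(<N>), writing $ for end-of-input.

{$, q, u, w}

FIRST(<K>): from <K>::=epsilon we get {epsilon}. So FIRST(<K>) = {epsilon}.
FIRST(<N>): from <N>::=q we get {q}; from <N>::=epsilon we get {epsilon}. So FIRST(<N>) = {epsilon, q}.
FIRST(<B>): from <B>::=<N> <N> we get {epsilon, q}; from <B>::=u <B> <K> we get {u}; from <B>::=<K> w <B> we get {w}. So FIRST(<B>) = {epsilon, q, u, w}.
FIRST(<S>): from <S>::=u <K> <K> w we get {u}; from <S>::=<N> <N> <B> we get {epsilon, q, u, w}; from <S>::=epsilon we get {epsilon}. So FIRST(<S>) = {epsilon, q, u, w}.
FOLLOW(<S>) includes $ since <S> is the start symbol.
FOLLOW(<S>): <S> appears on no right-hand side. Thus FOLLOW(<S>) = {$}.
FOLLOW(<B>): in <S>::=<N> <N> <B>, the suffix after <B> is empty, so FOLLOW(<B>) ⊇ FOLLOW(<S>) = {$}; in <B>::=u <B> <K>, <B> is followed by <K> with FIRST {epsilon}; in <B>::=u <B> <K>, the suffix after <B> is nullable (adds nothing new); in <B>::=<K> w <B>, the suffix after <B> is empty (adds nothing new). Thus FOLLOW(<B>) = {$}.
FOLLOW(<K>): in <S>::=u <K> <K> w (occurrence 1), <K> is followed by <K> w with FIRST {w}; in <S>::=u <K> <K> w (occurrence 2), <K> is followed by w with FIRST {w}; in <B>::=u <B> <K>, the suffix after <K> is empty, so FOLLOW(<K>) ⊇ FOLLOW(<B>) = {$}; in <B>::=<K> w <B>, <K> is followed by w <B> with FIRST {w}. Thus FOLLOW(<K>) = {$, w}.
FOLLOW(<N>): in <S>::=<N> <N> <B> (occurrence 1), <N> is followed by <N> <B> with FIRST {epsilon, q, u, w}; in <S>::=<N> <N> <B> (occurrence 1), the suffix after <N> is nullable, so FOLLOW(<N>) ⊇ FOLLOW(<S>) = {$}; in <S>::=<N> <N> <B> (occurrence 2), <N> is followed by <B> with FIRST {epsilon, q, u, w}; in <S>::=<N> <N> <B> (occurrence 2), the suffix after <N> is nullable, so FOLLOW(<N>) ⊇ FOLLOW(<S>) = {$}; in <B>::=<N> <N> (occurrence 1), <N> is followed by <N> with FIRST {epsilon, q}; in <B>::=<N> <N> (occurrence 1), the suffix after <N> is nullable, so FOLLOW(<N>) ⊇ FOLLOW(<B>) = {$}; in <B>::=<N> <N> (occurrence 2), the suffix after <N> is empty, so FOLLOW(<N>) ⊇ FOLLOW(<B>) = {$}. Thus FOLLOW(<N>) = {$, q, u, w}.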